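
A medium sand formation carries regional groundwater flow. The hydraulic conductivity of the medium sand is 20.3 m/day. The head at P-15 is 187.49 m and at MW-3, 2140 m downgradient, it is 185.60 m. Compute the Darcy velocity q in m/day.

Hydraulic gradient i = (187.49 − 185.60) / 2140 = 1.89 / 2140 = 0.0008832.
Specific discharge q = K · i = 20.30 × 0.0008832 = 0.01793 m/day.

0.0179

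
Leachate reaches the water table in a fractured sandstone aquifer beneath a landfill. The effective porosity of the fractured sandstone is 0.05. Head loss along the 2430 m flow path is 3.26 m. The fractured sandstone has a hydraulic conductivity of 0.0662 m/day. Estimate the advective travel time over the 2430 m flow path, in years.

3750

Hydraulic gradient i = Δh / L = 3.26 / 2430 = 0.001342.
Darcy flux q = K · i = 0.06620 × 0.001342 = 8.881e-05 m/day.
Seepage velocity v = q / n_e = 8.881e-05 / 0.05 = 0.001776 m/day.
Travel time t = L / v = 2430 / 0.001776 = 1.368e+06 days = 3746 years.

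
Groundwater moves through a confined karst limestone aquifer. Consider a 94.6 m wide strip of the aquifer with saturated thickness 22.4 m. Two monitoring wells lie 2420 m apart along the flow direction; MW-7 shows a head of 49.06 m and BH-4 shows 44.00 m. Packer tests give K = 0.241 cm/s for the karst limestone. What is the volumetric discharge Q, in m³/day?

923

Convert K: 0.241 cm/s × 864 = 208.2 m/day.
Cross-sectional area A = 94.6 × 22.4 = 2119 m².
Hydraulic gradient i = (49.06 − 44.00) / 2420 = 5.06 / 2420 = 0.002091.
Darcy's law: Q = K · A · i = 208.2 × 2119 × 0.002091 = 922.6 m³/day.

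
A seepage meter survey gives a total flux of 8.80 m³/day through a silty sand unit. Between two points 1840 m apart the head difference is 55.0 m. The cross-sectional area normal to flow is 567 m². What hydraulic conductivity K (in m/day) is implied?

Hydraulic gradient i = Δh / L = 55.0 / 1840 = 0.02989.
From Q = K·A·i, K = Q / (A·i) = 8.80 / (567.0 × 0.02989) = 0.5192 m/day.

0.519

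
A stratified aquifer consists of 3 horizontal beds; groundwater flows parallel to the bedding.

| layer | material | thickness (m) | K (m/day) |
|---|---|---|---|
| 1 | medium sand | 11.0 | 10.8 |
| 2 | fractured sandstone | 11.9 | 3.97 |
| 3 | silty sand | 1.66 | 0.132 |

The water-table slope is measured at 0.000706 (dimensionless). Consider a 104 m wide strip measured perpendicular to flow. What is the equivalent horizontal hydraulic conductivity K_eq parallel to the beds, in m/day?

6.77

Flow is parallel to layering, so each bed carries its own Darcy discharge and the transmissivities add.
Σ(K_i·b_i) = 10.8×11.0 + 3.97×11.9 + 0.132×1.66 = 166.3 m²/day.
Total thickness b = 24.56 m, so K_eq = Σ(K_i·b_i)/b = 6.770 m/day.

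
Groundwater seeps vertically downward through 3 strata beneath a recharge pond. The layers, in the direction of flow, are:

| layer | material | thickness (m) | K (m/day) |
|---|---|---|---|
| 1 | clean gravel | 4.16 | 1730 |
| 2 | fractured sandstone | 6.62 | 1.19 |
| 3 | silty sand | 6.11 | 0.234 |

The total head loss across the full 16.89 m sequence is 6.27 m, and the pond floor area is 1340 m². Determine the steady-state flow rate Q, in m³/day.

Flow is perpendicular to layering, so the layers act in series and the equivalent K is the thickness-weighted harmonic mean.
Total thickness L = 4.16 + 6.62 + 6.11 = 16.89 m.
Σ(b_i/K_i) = 4.16/1730 + 6.62/1.19 + 6.11/0.234 = 31.68 d.
K_eq = L / Σ(b_i/K_i) = 16.89 / 31.68 = 0.5332 m/day.
Q = K_eq · A · (Δh/L) = 0.5332 × 1340 × (6.27/16.89) = 265.2 m³/day.

265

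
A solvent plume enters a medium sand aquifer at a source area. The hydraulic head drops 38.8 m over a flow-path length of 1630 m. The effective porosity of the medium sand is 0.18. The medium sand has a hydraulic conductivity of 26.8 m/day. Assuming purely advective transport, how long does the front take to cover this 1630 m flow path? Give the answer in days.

460

Hydraulic gradient i = Δh / L = 38.8 / 1630 = 0.02380.
Darcy flux q = K · i = 26.80 × 0.02380 = 0.6379 m/day.
Seepage velocity v = q / n_e = 0.6379 / 0.18 = 3.544 m/day.
Travel time t = L / v = 1630 / 3.544 = 459.9 days.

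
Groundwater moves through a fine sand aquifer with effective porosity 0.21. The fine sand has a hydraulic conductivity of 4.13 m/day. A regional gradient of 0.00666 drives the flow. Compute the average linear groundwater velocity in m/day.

Hydraulic gradient i = 0.00666.
Darcy flux q = K · i = 4.130 × 0.006660 = 0.02751 m/day.
Seepage velocity v = q / n_e = 0.02751 / 0.21 = 0.1310 m/day.

0.131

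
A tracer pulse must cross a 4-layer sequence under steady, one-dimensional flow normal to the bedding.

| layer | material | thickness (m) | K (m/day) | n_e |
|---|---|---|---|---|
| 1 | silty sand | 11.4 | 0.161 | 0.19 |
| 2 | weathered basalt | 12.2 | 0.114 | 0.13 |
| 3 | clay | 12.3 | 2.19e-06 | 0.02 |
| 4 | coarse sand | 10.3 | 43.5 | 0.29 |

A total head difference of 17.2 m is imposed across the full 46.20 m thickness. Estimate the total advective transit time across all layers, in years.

With flow normal to the layers, continuity requires the same specific discharge q through every layer.
Σ(b_i/K_i) = 11.4/0.161 + 12.2/0.114 + 12.3/2.19e-06 + 10.3/43.5 = 5.617e+06 d.
q = Δh / Σ(b_i/K_i) = 17.2 / 5.617e+06 = 3.062e-06 m/day.
In each layer the seepage velocity is v_i = q/n_i, so the layer transit time is t_i = b_i·n_i / q:
  layer 1 (silty sand): t_1 = 11.4 × 0.19 / 3.062e-06 = 7.073e+05 d
  layer 2 (weathered basalt): t_2 = 12.2 × 0.13 / 3.062e-06 = 5.179e+05 d
  layer 3 (clay): t_3 = 12.3 × 0.02 / 3.062e-06 = 80331 d
  layer 4 (coarse sand): t_4 = 10.3 × 0.29 / 3.062e-06 = 9.754e+05 d
Total t = Σ t_i = 2.281e+06 days = 6245 years.

6240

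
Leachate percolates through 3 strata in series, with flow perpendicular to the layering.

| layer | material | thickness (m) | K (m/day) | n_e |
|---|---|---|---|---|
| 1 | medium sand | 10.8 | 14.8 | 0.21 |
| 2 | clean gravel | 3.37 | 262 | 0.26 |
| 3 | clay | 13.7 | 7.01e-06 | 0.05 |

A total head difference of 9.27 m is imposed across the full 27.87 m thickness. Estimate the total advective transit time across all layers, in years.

2210

With flow normal to the layers, continuity requires the same specific discharge q through every layer.
Σ(b_i/K_i) = 10.8/14.8 + 3.37/262 + 13.7/7.01e-06 = 1.954e+06 d.
q = Δh / Σ(b_i/K_i) = 9.27 / 1.954e+06 = 4.743e-06 m/day.
In each layer the seepage velocity is v_i = q/n_i, so the layer transit time is t_i = b_i·n_i / q:
  layer 1 (medium sand): t_1 = 10.8 × 0.21 / 4.743e-06 = 4.782e+05 d
  layer 2 (clean gravel): t_2 = 3.37 × 0.26 / 4.743e-06 = 1.847e+05 d
  layer 3 (clay): t_3 = 13.7 × 0.05 / 4.743e-06 = 1.444e+05 d
Total t = Σ t_i = 8.073e+05 days = 2210 years.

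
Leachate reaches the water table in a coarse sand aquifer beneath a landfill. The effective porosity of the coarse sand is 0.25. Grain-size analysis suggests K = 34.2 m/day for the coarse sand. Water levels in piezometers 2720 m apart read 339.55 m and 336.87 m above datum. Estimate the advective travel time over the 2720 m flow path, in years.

Hydraulic gradient i = (339.55 − 336.87) / 2720 = 2.68 / 2720 = 0.0009853.
Darcy flux q = K · i = 34.20 × 0.0009853 = 0.03370 m/day.
Seepage velocity v = q / n_e = 0.03370 / 0.25 = 0.1348 m/day.
Travel time t = L / v = 2720 / 0.1348 = 20180 days = 55.25 years.

55.2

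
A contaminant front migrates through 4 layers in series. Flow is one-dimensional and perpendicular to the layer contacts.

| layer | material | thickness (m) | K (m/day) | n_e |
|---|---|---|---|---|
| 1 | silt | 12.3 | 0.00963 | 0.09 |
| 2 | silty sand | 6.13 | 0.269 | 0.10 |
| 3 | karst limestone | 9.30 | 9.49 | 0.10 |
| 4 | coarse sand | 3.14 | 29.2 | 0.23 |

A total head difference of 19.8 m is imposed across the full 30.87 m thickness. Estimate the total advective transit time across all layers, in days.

222

With flow normal to the layers, continuity requires the same specific discharge q through every layer.
Σ(b_i/K_i) = 12.3/0.00963 + 6.13/0.269 + 9.30/9.49 + 3.14/29.2 = 1301 d.
q = Δh / Σ(b_i/K_i) = 19.8 / 1301 = 0.01522 m/day.
In each layer the seepage velocity is v_i = q/n_i, so the layer transit time is t_i = b_i·n_i / q:
  layer 1 (silt): t_1 = 12.3 × 0.09 / 0.01522 = 72.75 d
  layer 2 (silty sand): t_2 = 6.13 × 0.10 / 0.01522 = 40.28 d
  layer 3 (karst limestone): t_3 = 9.30 × 0.10 / 0.01522 = 61.11 d
  layer 4 (coarse sand): t_4 = 3.14 × 0.23 / 0.01522 = 47.46 d
Total t = Σ t_i = 221.6 days.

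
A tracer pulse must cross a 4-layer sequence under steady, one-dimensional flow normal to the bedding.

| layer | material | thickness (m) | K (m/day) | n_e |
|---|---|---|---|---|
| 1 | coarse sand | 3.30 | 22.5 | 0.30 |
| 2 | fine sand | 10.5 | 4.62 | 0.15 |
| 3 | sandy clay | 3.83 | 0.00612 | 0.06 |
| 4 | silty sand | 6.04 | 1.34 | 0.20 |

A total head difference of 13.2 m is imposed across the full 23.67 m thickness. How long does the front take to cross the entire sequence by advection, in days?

192

With flow normal to the layers, continuity requires the same specific discharge q through every layer.
Σ(b_i/K_i) = 3.30/22.5 + 10.5/4.62 + 3.83/0.00612 + 6.04/1.34 = 632.7 d.
q = Δh / Σ(b_i/K_i) = 13.2 / 632.7 = 0.02086 m/day.
In each layer the seepage velocity is v_i = q/n_i, so the layer transit time is t_i = b_i·n_i / q:
  layer 1 (coarse sand): t_1 = 3.30 × 0.30 / 0.02086 = 47.46 d
  layer 2 (fine sand): t_2 = 10.5 × 0.15 / 0.02086 = 75.50 d
  layer 3 (sandy clay): t_3 = 3.83 × 0.06 / 0.02086 = 11.02 d
  layer 4 (silty sand): t_4 = 6.04 × 0.20 / 0.02086 = 57.91 d
Total t = Σ t_i = 191.9 days.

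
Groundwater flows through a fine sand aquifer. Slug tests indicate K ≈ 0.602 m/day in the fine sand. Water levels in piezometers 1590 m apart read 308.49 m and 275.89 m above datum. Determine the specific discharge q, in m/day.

0.0123

Hydraulic gradient i = (308.49 − 275.89) / 1590 = 32.6 / 1590 = 0.02050.
Specific discharge q = K · i = 0.6020 × 0.02050 = 0.01234 m/day.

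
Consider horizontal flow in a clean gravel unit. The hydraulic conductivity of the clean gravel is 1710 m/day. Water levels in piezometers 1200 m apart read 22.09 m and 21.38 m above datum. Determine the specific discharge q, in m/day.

1.01

Hydraulic gradient i = (22.09 − 21.38) / 1200 = 0.71 / 1200 = 0.0005917.
Specific discharge q = K · i = 1710 × 0.0005917 = 1.012 m/day.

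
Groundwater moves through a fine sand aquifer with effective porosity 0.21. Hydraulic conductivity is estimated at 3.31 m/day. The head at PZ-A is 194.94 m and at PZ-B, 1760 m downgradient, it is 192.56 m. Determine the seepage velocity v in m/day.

Hydraulic gradient i = (194.94 − 192.56) / 1760 = 2.38 / 1760 = 0.001352.
Darcy flux q = K · i = 3.310 × 0.001352 = 0.004476 m/day.
Seepage velocity v = q / n_e = 0.004476 / 0.21 = 0.02131 m/day.

0.0213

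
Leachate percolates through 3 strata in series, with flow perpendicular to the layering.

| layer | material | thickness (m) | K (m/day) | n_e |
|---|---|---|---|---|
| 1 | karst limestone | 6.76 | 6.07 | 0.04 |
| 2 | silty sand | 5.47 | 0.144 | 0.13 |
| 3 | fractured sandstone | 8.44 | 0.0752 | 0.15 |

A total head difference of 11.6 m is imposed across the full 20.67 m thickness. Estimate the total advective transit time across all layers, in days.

With flow normal to the layers, continuity requires the same specific discharge q through every layer.
Σ(b_i/K_i) = 6.76/6.07 + 5.47/0.144 + 8.44/0.0752 = 151.3 d.
q = Δh / Σ(b_i/K_i) = 11.6 / 151.3 = 0.07665 m/day.
In each layer the seepage velocity is v_i = q/n_i, so the layer transit time is t_i = b_i·n_i / q:
  layer 1 (karst limestone): t_1 = 6.76 × 0.04 / 0.07665 = 3.528 d
  layer 2 (silty sand): t_2 = 5.47 × 0.13 / 0.07665 = 9.277 d
  layer 3 (fractured sandstone): t_3 = 8.44 × 0.15 / 0.07665 = 16.52 d
Total t = Σ t_i = 29.32 days.

29.3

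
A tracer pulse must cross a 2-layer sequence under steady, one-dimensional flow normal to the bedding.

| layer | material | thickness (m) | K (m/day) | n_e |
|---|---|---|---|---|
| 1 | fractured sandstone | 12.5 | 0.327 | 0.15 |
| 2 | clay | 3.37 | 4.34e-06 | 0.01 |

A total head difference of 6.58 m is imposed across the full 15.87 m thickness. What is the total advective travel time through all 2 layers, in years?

617

With flow normal to the layers, continuity requires the same specific discharge q through every layer.
Σ(b_i/K_i) = 12.5/0.327 + 3.37/4.34e-06 = 7.765e+05 d.
q = Δh / Σ(b_i/K_i) = 6.58 / 7.765e+05 = 8.474e-06 m/day.
In each layer the seepage velocity is v_i = q/n_i, so the layer transit time is t_i = b_i·n_i / q:
  layer 1 (fractured sandstone): t_1 = 12.5 × 0.15 / 8.474e-06 = 2.213e+05 d
  layer 2 (clay): t_2 = 3.37 × 0.01 / 8.474e-06 = 3977 d
Total t = Σ t_i = 2.253e+05 days = 616.7 years.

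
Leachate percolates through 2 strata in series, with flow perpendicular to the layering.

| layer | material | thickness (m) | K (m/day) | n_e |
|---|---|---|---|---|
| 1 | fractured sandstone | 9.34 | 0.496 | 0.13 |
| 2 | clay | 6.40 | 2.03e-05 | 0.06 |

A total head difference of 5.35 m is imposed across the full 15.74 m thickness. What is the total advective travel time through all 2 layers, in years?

258

With flow normal to the layers, continuity requires the same specific discharge q through every layer.
Σ(b_i/K_i) = 9.34/0.496 + 6.40/2.03e-05 = 3.153e+05 d.
q = Δh / Σ(b_i/K_i) = 5.35 / 3.153e+05 = 1.697e-05 m/day.
In each layer the seepage velocity is v_i = q/n_i, so the layer transit time is t_i = b_i·n_i / q:
  layer 1 (fractured sandstone): t_1 = 9.34 × 0.13 / 1.697e-05 = 71556 d
  layer 2 (clay): t_2 = 6.40 × 0.06 / 1.697e-05 = 22630 d
Total t = Σ t_i = 94186 days = 257.9 years.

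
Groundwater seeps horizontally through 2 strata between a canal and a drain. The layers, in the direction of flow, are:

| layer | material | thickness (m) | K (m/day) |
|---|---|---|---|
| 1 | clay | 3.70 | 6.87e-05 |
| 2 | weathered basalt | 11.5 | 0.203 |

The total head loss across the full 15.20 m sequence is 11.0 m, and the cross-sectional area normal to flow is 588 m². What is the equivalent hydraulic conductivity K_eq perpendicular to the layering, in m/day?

0.000282

Flow is perpendicular to layering, so the layers act in series and the equivalent K is the thickness-weighted harmonic mean.
Total thickness L = 3.70 + 11.5 = 15.20 m.
Σ(b_i/K_i) = 3.70/6.87e-05 + 11.5/0.203 = 53914 d.
K_eq = L / Σ(b_i/K_i) = 15.20 / 53914 = 0.0002819 m/day.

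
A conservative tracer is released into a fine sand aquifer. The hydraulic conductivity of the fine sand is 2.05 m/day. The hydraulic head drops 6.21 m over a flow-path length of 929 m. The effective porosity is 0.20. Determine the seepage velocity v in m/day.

0.0685

Hydraulic gradient i = Δh / L = 6.21 / 929 = 0.006685.
Darcy flux q = K · i = 2.050 × 0.006685 = 0.01370 m/day.
Seepage velocity v = q / n_e = 0.01370 / 0.20 = 0.06852 m/day.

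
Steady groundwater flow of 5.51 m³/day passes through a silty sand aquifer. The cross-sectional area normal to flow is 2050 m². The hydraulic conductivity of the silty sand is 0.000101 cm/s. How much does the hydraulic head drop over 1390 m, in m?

42.8

Convert K: 0.000101 cm/s × 864 = 0.08726 m/day.
From Q = K·A·i, i = Q / (K·A) = 5.51 / (0.08726 × 2050) = 0.03080.
Head loss Δh = i · L = 0.03080 × 1390 = 42.81 m.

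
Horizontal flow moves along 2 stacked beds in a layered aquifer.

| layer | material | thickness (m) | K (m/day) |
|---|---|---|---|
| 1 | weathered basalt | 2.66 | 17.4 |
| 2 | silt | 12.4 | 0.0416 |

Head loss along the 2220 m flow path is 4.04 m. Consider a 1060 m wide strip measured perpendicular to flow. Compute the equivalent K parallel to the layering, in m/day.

Flow is parallel to layering, so each bed carries its own Darcy discharge and the transmissivities add.
Σ(K_i·b_i) = 17.4×2.66 + 0.0416×12.4 = 46.80 m²/day.
Total thickness b = 15.06 m, so K_eq = Σ(K_i·b_i)/b = 3.108 m/day.

3.11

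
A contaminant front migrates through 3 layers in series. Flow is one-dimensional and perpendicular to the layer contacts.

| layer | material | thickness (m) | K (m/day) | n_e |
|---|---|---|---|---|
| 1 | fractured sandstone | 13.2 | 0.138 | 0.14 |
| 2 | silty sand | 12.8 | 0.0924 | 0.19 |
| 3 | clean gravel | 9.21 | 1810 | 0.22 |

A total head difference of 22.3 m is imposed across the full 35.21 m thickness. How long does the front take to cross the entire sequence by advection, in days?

With flow normal to the layers, continuity requires the same specific discharge q through every layer.
Σ(b_i/K_i) = 13.2/0.138 + 12.8/0.0924 + 9.21/1810 = 234.2 d.
q = Δh / Σ(b_i/K_i) = 22.3 / 234.2 = 0.09522 m/day.
In each layer the seepage velocity is v_i = q/n_i, so the layer transit time is t_i = b_i·n_i / q:
  layer 1 (fractured sandstone): t_1 = 13.2 × 0.14 / 0.09522 = 19.41 d
  layer 2 (silty sand): t_2 = 12.8 × 0.19 / 0.09522 = 25.54 d
  layer 3 (clean gravel): t_3 = 9.21 × 0.22 / 0.09522 = 21.28 d
Total t = Σ t_i = 66.23 days.

66.2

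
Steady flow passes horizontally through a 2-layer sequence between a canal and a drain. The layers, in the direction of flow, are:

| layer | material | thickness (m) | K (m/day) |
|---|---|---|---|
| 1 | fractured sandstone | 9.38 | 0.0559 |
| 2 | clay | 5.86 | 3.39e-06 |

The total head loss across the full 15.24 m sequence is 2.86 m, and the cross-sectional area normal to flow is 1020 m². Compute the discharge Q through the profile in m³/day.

Flow is perpendicular to layering, so the layers act in series and the equivalent K is the thickness-weighted harmonic mean.
Total thickness L = 9.38 + 5.86 = 15.24 m.
Σ(b_i/K_i) = 9.38/0.0559 + 5.86/3.39e-06 = 1.729e+06 d.
K_eq = L / Σ(b_i/K_i) = 15.24 / 1.729e+06 = 8.815e-06 m/day.
Q = K_eq · A · (Δh/L) = 8.815e-06 × 1020 × (2.86/15.24) = 0.001687 m³/day.

0.00169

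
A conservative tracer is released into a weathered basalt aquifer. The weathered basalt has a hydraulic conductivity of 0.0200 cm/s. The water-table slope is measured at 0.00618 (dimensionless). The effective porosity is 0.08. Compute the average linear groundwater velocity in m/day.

1.33

Convert K: 0.0200 cm/s × 864 = 17.28 m/day.
Hydraulic gradient i = 0.00618.
Darcy flux q = K · i = 17.28 × 0.006180 = 0.1068 m/day.
Seepage velocity v = q / n_e = 0.1068 / 0.08 = 1.335 m/day.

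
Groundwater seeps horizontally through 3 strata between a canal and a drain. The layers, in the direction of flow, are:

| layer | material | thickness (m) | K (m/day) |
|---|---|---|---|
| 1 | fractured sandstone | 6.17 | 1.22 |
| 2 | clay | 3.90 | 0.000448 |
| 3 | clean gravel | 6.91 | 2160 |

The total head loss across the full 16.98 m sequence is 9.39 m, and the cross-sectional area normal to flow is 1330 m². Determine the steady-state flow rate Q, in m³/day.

Flow is perpendicular to layering, so the layers act in series and the equivalent K is the thickness-weighted harmonic mean.
Total thickness L = 6.17 + 3.90 + 6.91 = 16.98 m.
Σ(b_i/K_i) = 6.17/1.22 + 3.90/0.000448 + 6.91/2160 = 8710 d.
K_eq = L / Σ(b_i/K_i) = 16.98 / 8710 = 0.001949 m/day.
Q = K_eq · A · (Δh/L) = 0.001949 × 1330 × (9.39/16.98) = 1.434 m³/day.

1.43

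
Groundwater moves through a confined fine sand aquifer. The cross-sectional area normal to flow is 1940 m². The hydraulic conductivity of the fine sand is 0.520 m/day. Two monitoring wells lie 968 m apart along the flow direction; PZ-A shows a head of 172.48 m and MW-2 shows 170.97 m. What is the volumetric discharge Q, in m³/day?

Hydraulic gradient i = (172.48 − 170.97) / 968 = 1.51 / 968 = 0.001560.
Darcy's law: Q = K · A · i = 0.5200 × 1940 × 0.001560 = 1.574 m³/day.

1.57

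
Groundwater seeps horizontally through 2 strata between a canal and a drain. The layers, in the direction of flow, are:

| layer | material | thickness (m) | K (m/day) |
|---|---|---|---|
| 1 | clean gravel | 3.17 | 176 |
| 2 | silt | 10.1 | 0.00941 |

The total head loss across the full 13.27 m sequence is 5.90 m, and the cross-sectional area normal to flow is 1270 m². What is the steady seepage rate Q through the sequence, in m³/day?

6.98

Flow is perpendicular to layering, so the layers act in series and the equivalent K is the thickness-weighted harmonic mean.
Total thickness L = 3.17 + 10.1 = 13.27 m.
Σ(b_i/K_i) = 3.17/176 + 10.1/0.00941 = 1073 d.
K_eq = L / Σ(b_i/K_i) = 13.27 / 1073 = 0.01236 m/day.
Q = K_eq · A · (Δh/L) = 0.01236 × 1270 × (5.90/13.27) = 6.981 m³/day.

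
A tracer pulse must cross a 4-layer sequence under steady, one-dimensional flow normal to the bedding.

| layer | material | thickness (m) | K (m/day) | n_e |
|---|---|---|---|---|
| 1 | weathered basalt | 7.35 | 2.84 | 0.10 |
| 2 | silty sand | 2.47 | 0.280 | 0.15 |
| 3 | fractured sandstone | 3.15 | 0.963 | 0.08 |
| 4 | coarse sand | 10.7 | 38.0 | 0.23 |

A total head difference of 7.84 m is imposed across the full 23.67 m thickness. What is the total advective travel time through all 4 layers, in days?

With flow normal to the layers, continuity requires the same specific discharge q through every layer.
Σ(b_i/K_i) = 7.35/2.84 + 2.47/0.280 + 3.15/0.963 + 10.7/38.0 = 14.96 d.
q = Δh / Σ(b_i/K_i) = 7.84 / 14.96 = 0.5240 m/day.
In each layer the seepage velocity is v_i = q/n_i, so the layer transit time is t_i = b_i·n_i / q:
  layer 1 (weathered basalt): t_1 = 7.35 × 0.10 / 0.5240 = 1.403 d
  layer 2 (silty sand): t_2 = 2.47 × 0.15 / 0.5240 = 0.7071 d
  layer 3 (fractured sandstone): t_3 = 3.15 × 0.08 / 0.5240 = 0.4809 d
  layer 4 (coarse sand): t_4 = 10.7 × 0.23 / 0.5240 = 4.697 d
Total t = Σ t_i = 7.287 days.

7.29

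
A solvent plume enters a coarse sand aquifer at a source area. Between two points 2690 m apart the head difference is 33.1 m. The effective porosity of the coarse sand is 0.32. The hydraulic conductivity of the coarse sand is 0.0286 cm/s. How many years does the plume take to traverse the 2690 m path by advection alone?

7.75

Convert K: 0.0286 cm/s × 864 = 24.71 m/day.
Hydraulic gradient i = Δh / L = 33.1 / 2690 = 0.01230.
Darcy flux q = K · i = 24.71 × 0.01230 = 0.3041 m/day.
Seepage velocity v = q / n_e = 0.3041 / 0.32 = 0.9502 m/day.
Travel time t = L / v = 2690 / 0.9502 = 2831 days = 7.751 years.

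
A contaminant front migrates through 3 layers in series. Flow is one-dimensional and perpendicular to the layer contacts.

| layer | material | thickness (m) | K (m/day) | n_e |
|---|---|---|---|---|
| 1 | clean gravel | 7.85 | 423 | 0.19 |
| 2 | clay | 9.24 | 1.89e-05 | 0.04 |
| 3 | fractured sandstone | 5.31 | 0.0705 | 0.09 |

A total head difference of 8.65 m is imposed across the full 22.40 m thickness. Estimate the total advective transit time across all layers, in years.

With flow normal to the layers, continuity requires the same specific discharge q through every layer.
Σ(b_i/K_i) = 7.85/423 + 9.24/1.89e-05 + 5.31/0.0705 = 4.890e+05 d.
q = Δh / Σ(b_i/K_i) = 8.65 / 4.890e+05 = 1.769e-05 m/day.
In each layer the seepage velocity is v_i = q/n_i, so the layer transit time is t_i = b_i·n_i / q:
  layer 1 (clean gravel): t_1 = 7.85 × 0.19 / 1.769e-05 = 84311 d
  layer 2 (clay): t_2 = 9.24 × 0.04 / 1.769e-05 = 20893 d
  layer 3 (fractured sandstone): t_3 = 5.31 × 0.09 / 1.769e-05 = 27015 d
Total t = Σ t_i = 1.322e+05 days = 362.0 years.

362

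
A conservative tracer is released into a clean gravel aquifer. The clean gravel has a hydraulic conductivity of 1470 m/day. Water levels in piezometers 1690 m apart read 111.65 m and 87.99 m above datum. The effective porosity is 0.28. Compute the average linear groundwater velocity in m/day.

73.5

Hydraulic gradient i = (111.65 − 87.99) / 1690 = 23.66 / 1690 = 0.01400.
Darcy flux q = K · i = 1470 × 0.01400 = 20.58 m/day.
Seepage velocity v = q / n_e = 20.58 / 0.28 = 73.50 m/day.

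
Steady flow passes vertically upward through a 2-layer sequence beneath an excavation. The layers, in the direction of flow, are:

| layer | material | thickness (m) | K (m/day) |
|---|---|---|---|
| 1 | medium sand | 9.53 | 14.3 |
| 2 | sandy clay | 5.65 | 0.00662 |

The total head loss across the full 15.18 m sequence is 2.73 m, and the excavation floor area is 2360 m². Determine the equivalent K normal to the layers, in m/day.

0.0178

Flow is perpendicular to layering, so the layers act in series and the equivalent K is the thickness-weighted harmonic mean.
Total thickness L = 9.53 + 5.65 = 15.18 m.
Σ(b_i/K_i) = 9.53/14.3 + 5.65/0.00662 = 854.1 d.
K_eq = L / Σ(b_i/K_i) = 15.18 / 854.1 = 0.01777 m/day.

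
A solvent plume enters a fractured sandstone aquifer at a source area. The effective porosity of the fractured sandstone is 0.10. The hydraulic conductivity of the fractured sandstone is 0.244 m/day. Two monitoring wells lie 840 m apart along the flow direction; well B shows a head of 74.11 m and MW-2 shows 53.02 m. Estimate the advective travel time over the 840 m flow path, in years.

Hydraulic gradient i = (74.11 − 53.02) / 840 = 21.09 / 840 = 0.02511.
Darcy flux q = K · i = 0.2440 × 0.02511 = 0.006126 m/day.
Seepage velocity v = q / n_e = 0.006126 / 0.10 = 0.06126 m/day.
Travel time t = L / v = 840 / 0.06126 = 13712 days = 37.54 years.

37.5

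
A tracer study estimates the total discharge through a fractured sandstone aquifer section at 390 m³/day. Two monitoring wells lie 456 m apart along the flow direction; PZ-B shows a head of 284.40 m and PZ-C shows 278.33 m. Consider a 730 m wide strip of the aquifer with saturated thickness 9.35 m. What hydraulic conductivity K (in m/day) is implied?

4.29

Cross-sectional area A = 730 × 9.35 = 6826 m².
Hydraulic gradient i = (284.40 − 278.33) / 456 = 6.07 / 456 = 0.01331.
From Q = K·A·i, K = Q / (A·i) = 390 / (6826 × 0.01331) = 4.292 m/day.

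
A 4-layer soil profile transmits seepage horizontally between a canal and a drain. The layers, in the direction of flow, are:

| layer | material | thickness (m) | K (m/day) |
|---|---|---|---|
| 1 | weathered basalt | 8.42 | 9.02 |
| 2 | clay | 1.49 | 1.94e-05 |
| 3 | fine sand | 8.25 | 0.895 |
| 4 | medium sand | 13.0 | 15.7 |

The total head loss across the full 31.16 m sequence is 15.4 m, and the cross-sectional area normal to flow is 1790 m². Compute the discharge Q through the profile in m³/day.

Flow is perpendicular to layering, so the layers act in series and the equivalent K is the thickness-weighted harmonic mean.
Total thickness L = 8.42 + 1.49 + 8.25 + 13.0 = 31.16 m.
Σ(b_i/K_i) = 8.42/9.02 + 1.49/1.94e-05 + 8.25/0.895 + 13.0/15.7 = 76815 d.
K_eq = L / Σ(b_i/K_i) = 31.16 / 76815 = 0.0004056 m/day.
Q = K_eq · A · (Δh/L) = 0.0004056 × 1790 × (15.4/31.16) = 0.3589 m³/day.

0.359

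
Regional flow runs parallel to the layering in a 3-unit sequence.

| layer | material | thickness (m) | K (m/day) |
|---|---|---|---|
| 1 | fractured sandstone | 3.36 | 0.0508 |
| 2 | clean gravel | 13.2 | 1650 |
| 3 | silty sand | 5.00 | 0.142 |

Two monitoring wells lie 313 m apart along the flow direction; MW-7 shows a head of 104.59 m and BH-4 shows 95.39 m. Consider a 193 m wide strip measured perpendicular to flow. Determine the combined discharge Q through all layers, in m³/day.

Flow is parallel to layering, so each bed carries its own Darcy discharge and the transmissivities add.
Σ(K_i·b_i) = 0.0508×3.36 + 1650×13.2 + 0.142×5.00 = 21781 m²/day.
Hydraulic gradient i = (104.59 − 95.39) / 313 = 9.2 / 313 = 0.02939.
Q = Σ(K_i·b_i) · W · i = 21781 × 193 × 0.02939 = 1.236e+05 m³/day.

124000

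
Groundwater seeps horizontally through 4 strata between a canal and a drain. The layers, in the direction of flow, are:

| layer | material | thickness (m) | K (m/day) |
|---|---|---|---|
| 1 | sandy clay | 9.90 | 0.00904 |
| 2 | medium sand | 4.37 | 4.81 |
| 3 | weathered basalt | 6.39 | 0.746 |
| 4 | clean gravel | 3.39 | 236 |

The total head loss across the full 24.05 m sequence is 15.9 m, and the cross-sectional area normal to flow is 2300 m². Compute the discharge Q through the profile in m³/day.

Flow is perpendicular to layering, so the layers act in series and the equivalent K is the thickness-weighted harmonic mean.
Total thickness L = 9.90 + 4.37 + 6.39 + 3.39 = 24.05 m.
Σ(b_i/K_i) = 9.90/0.00904 + 4.37/4.81 + 6.39/0.746 + 3.39/236 = 1105 d.
K_eq = L / Σ(b_i/K_i) = 24.05 / 1105 = 0.02177 m/day.
Q = K_eq · A · (Δh/L) = 0.02177 × 2300 × (15.9/24.05) = 33.11 m³/day.

33.1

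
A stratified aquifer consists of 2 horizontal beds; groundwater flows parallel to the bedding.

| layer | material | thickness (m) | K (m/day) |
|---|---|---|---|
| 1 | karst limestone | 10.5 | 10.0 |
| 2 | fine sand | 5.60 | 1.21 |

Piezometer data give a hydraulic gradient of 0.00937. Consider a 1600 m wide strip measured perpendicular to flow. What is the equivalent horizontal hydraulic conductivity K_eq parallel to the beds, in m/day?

6.94

Flow is parallel to layering, so each bed carries its own Darcy discharge and the transmissivities add.
Σ(K_i·b_i) = 10.0×10.5 + 1.21×5.60 = 111.8 m²/day.
Total thickness b = 16.10 m, so K_eq = Σ(K_i·b_i)/b = 6.943 m/day.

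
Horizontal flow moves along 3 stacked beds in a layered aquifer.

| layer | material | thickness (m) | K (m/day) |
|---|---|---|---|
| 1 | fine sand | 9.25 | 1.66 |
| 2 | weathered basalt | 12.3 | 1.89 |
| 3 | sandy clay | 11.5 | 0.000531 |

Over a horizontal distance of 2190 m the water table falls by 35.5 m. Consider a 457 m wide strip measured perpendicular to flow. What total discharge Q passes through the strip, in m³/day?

Flow is parallel to layering, so each bed carries its own Darcy discharge and the transmissivities add.
Σ(K_i·b_i) = 1.66×9.25 + 1.89×12.3 + 0.000531×11.5 = 38.61 m²/day.
Hydraulic gradient i = Δh / L = 35.5 / 2190 = 0.01621.
Q = Σ(K_i·b_i) · W · i = 38.61 × 457 × 0.01621 = 286.0 m³/day.

286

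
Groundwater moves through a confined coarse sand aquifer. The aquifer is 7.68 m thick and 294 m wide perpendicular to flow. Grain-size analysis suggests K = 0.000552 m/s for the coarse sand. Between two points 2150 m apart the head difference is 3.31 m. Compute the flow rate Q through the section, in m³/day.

166

Convert K: 0.000552 m/s × 86400 = 47.69 m/day.
Cross-sectional area A = 294 × 7.68 = 2258 m².
Hydraulic gradient i = Δh / L = 3.31 / 2150 = 0.001540.
Darcy's law: Q = K · A · i = 47.69 × 2258 × 0.001540 = 165.8 m³/day.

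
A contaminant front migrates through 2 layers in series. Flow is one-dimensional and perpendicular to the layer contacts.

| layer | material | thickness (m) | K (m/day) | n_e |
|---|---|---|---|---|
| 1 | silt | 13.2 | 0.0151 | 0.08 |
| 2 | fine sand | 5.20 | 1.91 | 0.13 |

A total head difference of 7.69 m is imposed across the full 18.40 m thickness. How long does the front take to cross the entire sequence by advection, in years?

0.541

With flow normal to the layers, continuity requires the same specific discharge q through every layer.
Σ(b_i/K_i) = 13.2/0.0151 + 5.20/1.91 = 876.9 d.
q = Δh / Σ(b_i/K_i) = 7.69 / 876.9 = 0.008770 m/day.
In each layer the seepage velocity is v_i = q/n_i, so the layer transit time is t_i = b_i·n_i / q:
  layer 1 (silt): t_1 = 13.2 × 0.08 / 0.008770 = 120.4 d
  layer 2 (fine sand): t_2 = 5.20 × 0.13 / 0.008770 = 77.08 d
Total t = Σ t_i = 197.5 days = 0.5407 years.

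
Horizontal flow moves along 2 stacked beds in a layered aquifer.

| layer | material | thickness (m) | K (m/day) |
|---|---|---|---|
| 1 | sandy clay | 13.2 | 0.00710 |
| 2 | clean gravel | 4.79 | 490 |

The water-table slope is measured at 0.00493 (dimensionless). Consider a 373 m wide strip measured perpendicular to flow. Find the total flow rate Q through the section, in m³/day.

Flow is parallel to layering, so each bed carries its own Darcy discharge and the transmissivities add.
Σ(K_i·b_i) = 0.00710×13.2 + 490×4.79 = 2347 m²/day.
Hydraulic gradient i = 0.00493.
Q = Σ(K_i·b_i) · W · i = 2347 × 373 × 0.004930 = 4316 m³/day.

4320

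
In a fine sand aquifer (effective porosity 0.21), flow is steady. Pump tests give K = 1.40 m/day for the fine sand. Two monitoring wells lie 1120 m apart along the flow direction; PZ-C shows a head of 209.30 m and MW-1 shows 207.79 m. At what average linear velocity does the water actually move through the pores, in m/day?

Hydraulic gradient i = (209.30 − 207.79) / 1120 = 1.51 / 1120 = 0.001348.
Darcy flux q = K · i = 1.400 × 0.001348 = 0.001887 m/day.
Seepage velocity v = q / n_e = 0.001887 / 0.21 = 0.008988 m/day.

0.00899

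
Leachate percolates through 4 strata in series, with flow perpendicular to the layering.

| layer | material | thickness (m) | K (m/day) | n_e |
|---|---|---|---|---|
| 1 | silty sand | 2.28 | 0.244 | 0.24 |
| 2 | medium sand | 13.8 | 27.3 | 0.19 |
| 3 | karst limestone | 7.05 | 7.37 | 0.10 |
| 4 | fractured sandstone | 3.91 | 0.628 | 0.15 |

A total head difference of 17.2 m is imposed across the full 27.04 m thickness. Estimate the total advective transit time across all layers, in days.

4.42

With flow normal to the layers, continuity requires the same specific discharge q through every layer.
Σ(b_i/K_i) = 2.28/0.244 + 13.8/27.3 + 7.05/7.37 + 3.91/0.628 = 17.03 d.
q = Δh / Σ(b_i/K_i) = 17.2 / 17.03 = 1.010 m/day.
In each layer the seepage velocity is v_i = q/n_i, so the layer transit time is t_i = b_i·n_i / q:
  layer 1 (silty sand): t_1 = 2.28 × 0.24 / 1.010 = 0.5419 d
  layer 2 (medium sand): t_2 = 13.8 × 0.19 / 1.010 = 2.596 d
  layer 3 (karst limestone): t_3 = 7.05 × 0.10 / 1.010 = 0.6981 d
  layer 4 (fractured sandstone): t_4 = 3.91 × 0.15 / 1.010 = 0.5808 d
Total t = Σ t_i = 4.417 days.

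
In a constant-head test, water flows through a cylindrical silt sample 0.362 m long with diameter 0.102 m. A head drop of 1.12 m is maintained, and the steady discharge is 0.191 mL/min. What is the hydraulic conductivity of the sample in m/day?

0.0109

Cross-sectional area A = π·(d/2)² = π × (0.102/2)² = 0.008171 m².
Convert discharge: 0.191 mL/min = 3.183e-09 m³/s.
Darcy's law rearranged: K = Q·L / (A·Δh) = 3.183e-09 × 0.362 / (0.008171 × 1.12) = 1.259e-07 m/s = 0.01088 m/day.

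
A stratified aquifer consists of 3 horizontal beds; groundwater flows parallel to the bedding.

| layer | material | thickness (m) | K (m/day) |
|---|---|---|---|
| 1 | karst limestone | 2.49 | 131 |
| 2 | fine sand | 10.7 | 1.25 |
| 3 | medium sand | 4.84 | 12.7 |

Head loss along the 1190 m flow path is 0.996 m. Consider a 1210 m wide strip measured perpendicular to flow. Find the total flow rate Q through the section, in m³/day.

406

Flow is parallel to layering, so each bed carries its own Darcy discharge and the transmissivities add.
Σ(K_i·b_i) = 131×2.49 + 1.25×10.7 + 12.7×4.84 = 401.0 m²/day.
Hydraulic gradient i = Δh / L = 0.996 / 1190 = 0.0008370.
Q = Σ(K_i·b_i) · W · i = 401.0 × 1210 × 0.0008370 = 406.1 m³/day.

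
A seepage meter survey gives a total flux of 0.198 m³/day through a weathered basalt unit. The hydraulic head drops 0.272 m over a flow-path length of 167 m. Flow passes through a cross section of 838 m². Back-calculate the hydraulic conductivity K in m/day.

Hydraulic gradient i = Δh / L = 0.272 / 167 = 0.001629.
From Q = K·A·i, K = Q / (A·i) = 0.198 / (838.0 × 0.001629) = 0.1451 m/day.

0.145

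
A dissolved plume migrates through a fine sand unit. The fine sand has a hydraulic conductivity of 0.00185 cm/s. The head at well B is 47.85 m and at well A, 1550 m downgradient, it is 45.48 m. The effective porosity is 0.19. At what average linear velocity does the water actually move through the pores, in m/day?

Convert K: 0.00185 cm/s × 864 = 1.598 m/day.
Hydraulic gradient i = (47.85 − 45.48) / 1550 = 2.37 / 1550 = 0.001529.
Darcy flux q = K · i = 1.598 × 0.001529 = 0.002444 m/day.
Seepage velocity v = q / n_e = 0.002444 / 0.19 = 0.01286 m/day.

0.0129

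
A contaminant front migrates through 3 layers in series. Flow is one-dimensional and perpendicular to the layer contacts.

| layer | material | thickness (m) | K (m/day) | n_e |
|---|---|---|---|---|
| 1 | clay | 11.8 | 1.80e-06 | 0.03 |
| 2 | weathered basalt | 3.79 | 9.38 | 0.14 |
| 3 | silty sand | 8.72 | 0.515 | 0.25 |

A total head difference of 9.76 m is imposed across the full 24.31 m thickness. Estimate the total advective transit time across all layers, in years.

5640

With flow normal to the layers, continuity requires the same specific discharge q through every layer.
Σ(b_i/K_i) = 11.8/1.80e-06 + 3.79/9.38 + 8.72/0.515 = 6.556e+06 d.
q = Δh / Σ(b_i/K_i) = 9.76 / 6.556e+06 = 1.489e-06 m/day.
In each layer the seepage velocity is v_i = q/n_i, so the layer transit time is t_i = b_i·n_i / q:
  layer 1 (clay): t_1 = 11.8 × 0.03 / 1.489e-06 = 2.378e+05 d
  layer 2 (weathered basalt): t_2 = 3.79 × 0.14 / 1.489e-06 = 3.564e+05 d
  layer 3 (silty sand): t_3 = 8.72 × 0.25 / 1.489e-06 = 1.464e+06 d
Total t = Σ t_i = 2.058e+06 days = 5636 years.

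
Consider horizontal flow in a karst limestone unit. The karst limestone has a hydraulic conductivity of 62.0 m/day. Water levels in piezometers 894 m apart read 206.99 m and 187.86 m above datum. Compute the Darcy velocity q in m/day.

1.33

Hydraulic gradient i = (206.99 − 187.86) / 894 = 19.13 / 894 = 0.02140.
Specific discharge q = K · i = 62.00 × 0.02140 = 1.327 m/day.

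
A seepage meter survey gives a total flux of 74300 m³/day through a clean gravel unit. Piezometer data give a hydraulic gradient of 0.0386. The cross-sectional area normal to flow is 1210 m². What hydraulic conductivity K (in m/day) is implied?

Hydraulic gradient i = 0.0386.
From Q = K·A·i, K = Q / (A·i) = 74300 / (1210 × 0.03860) = 1591 m/day.

1590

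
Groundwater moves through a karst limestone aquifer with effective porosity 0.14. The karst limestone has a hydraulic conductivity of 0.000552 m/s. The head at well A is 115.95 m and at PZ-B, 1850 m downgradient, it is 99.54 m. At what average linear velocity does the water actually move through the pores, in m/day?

Convert K: 0.000552 m/s × 86400 = 47.69 m/day.
Hydraulic gradient i = (115.95 − 99.54) / 1850 = 16.41 / 1850 = 0.008870.
Darcy flux q = K · i = 47.69 × 0.008870 = 0.4230 m/day.
Seepage velocity v = q / n_e = 0.4230 / 0.14 = 3.022 m/day.

3.02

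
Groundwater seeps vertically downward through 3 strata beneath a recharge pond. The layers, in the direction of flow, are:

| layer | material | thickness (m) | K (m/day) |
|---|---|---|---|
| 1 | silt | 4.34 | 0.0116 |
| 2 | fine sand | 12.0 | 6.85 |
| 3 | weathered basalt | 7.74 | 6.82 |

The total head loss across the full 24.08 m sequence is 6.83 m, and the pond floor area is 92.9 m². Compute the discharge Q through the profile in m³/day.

1.68

Flow is perpendicular to layering, so the layers act in series and the equivalent K is the thickness-weighted harmonic mean.
Total thickness L = 4.34 + 12.0 + 7.74 = 24.08 m.
Σ(b_i/K_i) = 4.34/0.0116 + 12.0/6.85 + 7.74/6.82 = 377.0 d.
K_eq = L / Σ(b_i/K_i) = 24.08 / 377.0 = 0.06387 m/day.
Q = K_eq · A · (Δh/L) = 0.06387 × 92.9 × (6.83/24.08) = 1.683 m³/day.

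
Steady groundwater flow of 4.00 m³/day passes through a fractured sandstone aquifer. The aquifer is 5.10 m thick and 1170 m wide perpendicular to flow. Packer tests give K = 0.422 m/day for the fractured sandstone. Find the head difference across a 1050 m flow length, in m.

1.67

Cross-sectional area A = 1170 × 5.10 = 5967 m².
From Q = K·A·i, i = Q / (K·A) = 4.00 / (0.4220 × 5967) = 0.001589.
Head loss Δh = i · L = 0.001589 × 1050 = 1.668 m.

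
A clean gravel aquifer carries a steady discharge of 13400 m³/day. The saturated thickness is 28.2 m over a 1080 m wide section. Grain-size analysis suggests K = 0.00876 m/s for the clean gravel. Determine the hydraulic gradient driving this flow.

0.000581

Convert K: 0.00876 m/s × 86400 = 756.9 m/day.
Cross-sectional area A = 1080 × 28.2 = 30456 m².
From Q = K·A·i, i = Q / (K·A) = 13400 / (756.9 × 30456) = 0.0005813.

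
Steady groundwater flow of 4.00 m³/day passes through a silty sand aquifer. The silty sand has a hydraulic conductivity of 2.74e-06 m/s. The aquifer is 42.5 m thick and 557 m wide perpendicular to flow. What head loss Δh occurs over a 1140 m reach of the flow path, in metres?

0.814

Convert K: 2.74e-06 m/s × 86400 = 0.2367 m/day.
Cross-sectional area A = 557 × 42.5 = 23672 m².
From Q = K·A·i, i = Q / (K·A) = 4.00 / (0.2367 × 23672) = 0.0007138.
Head loss Δh = i · L = 0.0007138 × 1140 = 0.8137 m.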